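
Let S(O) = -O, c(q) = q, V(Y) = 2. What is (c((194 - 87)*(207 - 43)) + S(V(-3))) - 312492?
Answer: -294946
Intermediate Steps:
(c((194 - 87)*(207 - 43)) + S(V(-3))) - 312492 = ((194 - 87)*(207 - 43) - 1*2) - 312492 = (107*164 - 2) - 312492 = (17548 - 2) - 312492 = 17546 - 312492 = -294946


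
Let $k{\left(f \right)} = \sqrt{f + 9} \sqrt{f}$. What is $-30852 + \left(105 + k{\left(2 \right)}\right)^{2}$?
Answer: $-19805 + 210 \sqrt{22} \approx -18820.0$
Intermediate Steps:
$k{\left(f \right)} = \sqrt{f} \sqrt{9 + f}$ ($k{\left(f \right)} = \sqrt{9 + f} \sqrt{f} = \sqrt{f} \sqrt{9 + f}$)
$-30852 + \left(105 + k{\left(2 \right)}\right)^{2} = -30852 + \left(105 + \sqrt{2} \sqrt{9 + 2}\right)^{2} = -30852 + \left(105 + \sqrt{2} \sqrt{11}\right)^{2} = -30852 + \left(105 + \sqrt{22}\right)^{2}$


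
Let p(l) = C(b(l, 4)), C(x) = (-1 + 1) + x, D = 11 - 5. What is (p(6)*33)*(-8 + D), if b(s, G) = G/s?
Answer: -44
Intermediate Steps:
D = 6
C(x) = x (C(x) = 0 + x = x)
p(l) = 4/l
(p(6)*33)*(-8 + D) = ((4/6)*33)*(-8 + 6) = ((4*(1/6))*33)*(-2) = ((2/3)*33)*(-2) = 22*(-2) = -44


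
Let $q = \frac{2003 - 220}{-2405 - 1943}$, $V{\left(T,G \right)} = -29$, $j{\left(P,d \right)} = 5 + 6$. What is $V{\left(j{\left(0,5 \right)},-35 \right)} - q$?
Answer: $- \frac{124309}{4348} \approx -28.59$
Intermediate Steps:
$j{\left(P,d \right)} = 11$
$q = - \frac{1783}{4348}$ ($q = \frac{1783}{-4348} = 1783 \left(- \frac{1}{4348}\right) = - \frac{1783}{4348} \approx -0.41007$)
$V{\left(j{\left(0,5 \right)},-35 \right)} - q = -29 - - \frac{1783}{4348} = -29 + \frac{1783}{4348} = - \frac{124309}{4348}$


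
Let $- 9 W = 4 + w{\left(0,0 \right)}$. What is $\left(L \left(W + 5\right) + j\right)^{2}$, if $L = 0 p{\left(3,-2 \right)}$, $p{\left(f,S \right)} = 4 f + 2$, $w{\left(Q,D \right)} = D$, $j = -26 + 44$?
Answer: $324$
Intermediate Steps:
$j = 18$
$W = - \frac{4}{9}$ ($W = - \frac{4 + 0}{9} = \left(- \frac{1}{9}\right) 4 = - \frac{4}{9} \approx -0.44444$)
$p{\left(f,S \right)} = 2 + 4 f$
$L = 0$ ($L = 0 \left(2 + 4 \cdot 3\right) = 0 \left(2 + 12\right) = 0 \cdot 14 = 0$)
$\left(L \left(W + 5\right) + j\right)^{2} = \left(0 \left(- \frac{4}{9} + 5\right) + 18\right)^{2} = \left(0 \cdot \frac{41}{9} + 18\right)^{2} = \left(0 + 18\right)^{2} = 18^{2} = 324$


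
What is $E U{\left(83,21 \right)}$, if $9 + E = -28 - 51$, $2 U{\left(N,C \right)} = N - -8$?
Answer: $-4004$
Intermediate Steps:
$U{\left(N,C \right)} = 4 + \frac{N}{2}$ ($U{\left(N,C \right)} = \frac{N - -8}{2} = \frac{N + 8}{2} = \frac{8 + N}{2} = 4 + \frac{N}{2}$)
$E = -88$ ($E = -9 - 79 = -88$)
$E U{\left(83,21 \right)} = - 88 \left(4 + \frac{1}{2} \cdot 83\right) = - 88 \left(4 + \frac{83}{2}\right) = \left(-88\right) \frac{91}{2} = -4004$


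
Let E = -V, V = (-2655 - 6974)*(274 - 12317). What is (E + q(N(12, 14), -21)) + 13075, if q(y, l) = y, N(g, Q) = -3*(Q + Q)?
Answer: -115949056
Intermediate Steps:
N(g, Q) = -6*Q
V = 115962047 (V = -9629*(-12043) = 115962047)
E = -115962047 (E = -1*115962047 = -115962047)
(E + q(N(12, 14), -21)) + 13075 = (-115962047 - 6*14) + 13075 = (-115962047 - 84) + 13075 = -115962131 + 13075 = -115949056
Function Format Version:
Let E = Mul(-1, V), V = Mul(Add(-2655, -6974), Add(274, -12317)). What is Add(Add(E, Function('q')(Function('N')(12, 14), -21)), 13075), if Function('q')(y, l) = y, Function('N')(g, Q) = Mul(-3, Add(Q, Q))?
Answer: -115949056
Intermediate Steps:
Function('N')(g, Q) = Mul(-6, Q) (Function('N')(g, Q) = Mul(-3, Mul(2, Q)) = Mul(-6, Q))
V = 115962047 (V = Mul(-9629, -12043) = 115962047)
E = -115962047 (E = Mul(-1, 115962047) = -115962047)
Add(Add(E, Function('q')(Function('N')(12, 14), -21)), 13075) = Add(Add(-115962047, Mul(-6, 14)), 13075) = Add(Add(-115962047, -84), 13075) = Add(-115962131, 13075) = -115949056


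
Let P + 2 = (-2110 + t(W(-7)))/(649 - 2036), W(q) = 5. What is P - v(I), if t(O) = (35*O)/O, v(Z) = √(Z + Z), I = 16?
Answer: -699/1387 - 4*√2 ≈ -6.1608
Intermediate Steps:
v(Z) = √2*√Z (v(Z) = √(2*Z) = √2*√Z)
t(O) = 35
P = -699/1387 (P = -2 + (-2110 + 35)/(649 - 2036) = -2 - 2075/(-1387) = -2 - 2075*(-1/1387) = -2 + 2075/1387 = -699/1387 ≈ -0.50397)
P - v(I) = -699/1387 - √2*√16 = -699/1387 - √2*4 = -699/1387 - 4*√2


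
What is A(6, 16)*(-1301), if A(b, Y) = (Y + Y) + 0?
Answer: -41632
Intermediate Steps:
A(b, Y) = 2*Y (A(b, Y) = 2*Y + 0 = 2*Y)
A(6, 16)*(-1301) = (2*16)*(-1301) = 32*(-1301) = -41632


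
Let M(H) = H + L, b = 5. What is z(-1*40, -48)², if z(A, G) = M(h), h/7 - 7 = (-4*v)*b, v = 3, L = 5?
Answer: 133956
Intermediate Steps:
h = -371 (h = 49 + 7*(-4*3*5) = 49 + 7*(-12*5) = 49 + 7*(-60) = 49 - 420 = -371)
M(H) = 5 + H (M(H) = H + 5 = 5 + H)
z(A, G) = -366 (z(A, G) = 5 - 371 = -366)
z(-1*40, -48)² = (-366)² = 133956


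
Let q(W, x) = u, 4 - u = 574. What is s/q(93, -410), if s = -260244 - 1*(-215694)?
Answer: 1485/19 ≈ 78.158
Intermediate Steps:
u = -570 (u = 4 - 1*574 = 4 - 574 = -570)
q(W, x) = -570
s = -44550 (s = -260244 + 215694 = -44550)
s/q(93, -410) = -44550/(-570) = -44550*(-1/570) = 1485/19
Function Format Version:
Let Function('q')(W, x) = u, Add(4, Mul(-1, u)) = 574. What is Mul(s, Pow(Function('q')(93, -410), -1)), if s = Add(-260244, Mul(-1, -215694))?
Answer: Rational(1485, 19) ≈ 78.158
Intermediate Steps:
u = -570 (u = Add(4, Mul(-1, 574)) = Add(4, -574) = -570)
Function('q')(W, x) = -570
s = -44550 (s = Add(-260244, 215694) = -44550)
Mul(s, Pow(Function('q')(93, -410), -1)) = Mul(-44550, Pow(-570, -1)) = Mul(-44550, Rational(-1, 570)) = Rational(1485, 19)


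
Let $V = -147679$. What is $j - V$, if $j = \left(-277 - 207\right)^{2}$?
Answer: $381935$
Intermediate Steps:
$j = 234256$ ($j = \left(-484\right)^{2} = 234256$)
$j - V = 234256 - -147679 = 234256 + 147679 = 381935$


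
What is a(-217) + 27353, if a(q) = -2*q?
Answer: 27787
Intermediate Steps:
a(-217) + 27353 = -2*(-217) + 27353 = 434 + 27353 = 27787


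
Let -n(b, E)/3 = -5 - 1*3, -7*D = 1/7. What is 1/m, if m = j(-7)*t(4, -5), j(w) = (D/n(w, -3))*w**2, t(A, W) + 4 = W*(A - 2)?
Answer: 12/7 ≈ 1.7143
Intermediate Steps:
D = -1/49 (D = -1/7/7 = -1/7*1/7 = -1/49 ≈ -0.020408)
n(b, E) = 24 (n(b, E) = -3*(-5 - 1*3) = -3*(-5 - 3) = -3*(-8) = 24)
t(A, W) = -4 + W*(-2 + A) (t(A, W) = -4 + W*(A - 2) = -4 + W*(-2 + A))
j(w) = -w**2/1176 (j(w) = (-1/49/24)*w**2 = (-1/49*1/24)*w**2 = -w**2/1176)
m = 7/12 (m = (-1/1176*(-7)**2)*(-4 - 2*(-5) + 4*(-5)) = (-1/1176*49)*(-4 + 10 - 20) = -1/24*(-14) = 7/12 ≈ 0.58333)
1/m = 1/(7/12) = 12/7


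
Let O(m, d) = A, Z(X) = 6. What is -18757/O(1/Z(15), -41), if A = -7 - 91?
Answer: 18757/98 ≈ 191.40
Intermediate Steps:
A = -98
O(m, d) = -98
-18757/O(1/Z(15), -41) = -18757/(-98) = -18757*(-1/98) = 18757/98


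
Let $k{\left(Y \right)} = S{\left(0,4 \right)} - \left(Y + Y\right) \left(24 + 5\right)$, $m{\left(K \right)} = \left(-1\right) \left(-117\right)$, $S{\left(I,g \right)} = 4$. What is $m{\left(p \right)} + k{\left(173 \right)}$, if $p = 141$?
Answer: $-9913$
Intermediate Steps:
$m{\left(K \right)} = 117$
$k{\left(Y \right)} = 4 - 58 Y$ ($k{\left(Y \right)} = 4 - \left(Y + Y\right) \left(24 + 5\right) = 4 - 2 Y 29 = 4 - 58 Y$)
$m{\left(p \right)} + k{\left(173 \right)} = 117 + \left(4 - 10034\right) = 117 - 10030 = -9913$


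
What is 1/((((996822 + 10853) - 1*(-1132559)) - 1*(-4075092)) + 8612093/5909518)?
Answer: 5909518/36729589484961 ≈ 1.6089e-7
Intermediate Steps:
1/((((996822 + 10853) - 1*(-1132559)) - 1*(-4075092)) + 8612093/5909518) = 1/(((1007675 + 1132559) + 4075092) + 8612093*(1/5909518)) = 1/((2140234 + 4075092) + 8612093/5909518) = 1/(6215326 + 8612093/5909518) = 1/(36729589484961/5909518) = 5909518/36729589484961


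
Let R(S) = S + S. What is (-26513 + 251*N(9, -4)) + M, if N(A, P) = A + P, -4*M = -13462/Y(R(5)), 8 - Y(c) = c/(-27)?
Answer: -11234879/452 ≈ -24856.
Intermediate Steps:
R(S) = 2*S
Y(c) = 8 + c/27 (Y(c) = 8 - c/(-27) = 8 - c*(-1)/27 = 8 - (-1)*c/27 = 8 + c/27)
M = 181737/452 (M = -(-6731)/(2*(8 + (2*5)/27)) = -(-6731)/(2*(8 + (1/27)*10)) = -(-6731)/(2*(8 + 10/27)) = -(-6731)/(2*226/27) = -(-6731)*27/(2*226) = -¼*(-181737/113) = 181737/452 ≈ 402.07)
(-26513 + 251*N(9, -4)) + M = (-26513 + 251*(9 - 4)) + 181737/452 = (-26513 + 251*5) + 181737/452 = (-26513 + 1255) + 181737/452 = -25258 + 181737/452 = -11234879/452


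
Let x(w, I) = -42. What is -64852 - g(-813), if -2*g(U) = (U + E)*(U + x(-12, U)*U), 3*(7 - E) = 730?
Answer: -17553566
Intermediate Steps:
E = -709/3 (E = 7 - ⅓*730 = 7 - 730/3 = -709/3 ≈ -236.33)
g(U) = 41*U*(-709/3 + U)/2 (g(U) = -(U - 709/3)*(U - 42*U)/2 = -(-709/3 + U)*(-41*U)/2 = -(-41)*U*(-709/3 + U)/2 = 41*U*(-709/3 + U)/2)
-64852 - g(-813) = -64852 - 41*(-813)*(-709 + 3*(-813))/6 = -64852 - 41*(-813)*(-709 - 2439)/6 = -64852 - 41*(-813)*(-3148)/6 = -64852 - 1*17488714 = -64852 - 17488714 = -17553566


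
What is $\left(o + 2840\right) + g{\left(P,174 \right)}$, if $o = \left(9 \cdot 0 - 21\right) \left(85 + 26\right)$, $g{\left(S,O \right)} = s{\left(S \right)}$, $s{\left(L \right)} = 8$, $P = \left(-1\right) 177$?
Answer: $517$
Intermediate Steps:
$P = -177$
$g{\left(S,O \right)} = 8$
$o = -2331$ ($o = \left(0 - 21\right) 111 = \left(-21\right) 111 = -2331$)
$\left(o + 2840\right) + g{\left(P,174 \right)} = \left(-2331 + 2840\right) + 8 = 509 + 8 = 517$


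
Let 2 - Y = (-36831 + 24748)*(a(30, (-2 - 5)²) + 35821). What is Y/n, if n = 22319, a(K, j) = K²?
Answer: 443699845/22319 ≈ 19880.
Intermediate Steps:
Y = 443699845 (Y = 2 - (-36831 + 24748)*(30² + 35821) = 2 - (-12083)*(900 + 35821) = 2 - (-12083)*36721 = 2 - 1*(-443699843) = 2 + 443699843 = 443699845)
Y/n = 443699845/22319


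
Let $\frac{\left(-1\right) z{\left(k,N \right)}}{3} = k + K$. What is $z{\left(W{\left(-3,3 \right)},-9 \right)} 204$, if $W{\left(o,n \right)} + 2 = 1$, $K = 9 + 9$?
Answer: $-10404$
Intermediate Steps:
$K = 18$
$W{\left(o,n \right)} = -1$ ($W{\left(o,n \right)} = -2 + 1 = -1$)
$z{\left(k,N \right)} = -54 - 3 k$ ($z{\left(k,N \right)} = - 3 \left(k + 18\right) = - 3 \left(18 + k\right) = -54 - 3 k$)
$z{\left(W{\left(-3,3 \right)},-9 \right)} 204 = \left(-54 - -3\right) 204 = \left(-54 + 3\right) 204 = \left(-51\right) 204 = -10404$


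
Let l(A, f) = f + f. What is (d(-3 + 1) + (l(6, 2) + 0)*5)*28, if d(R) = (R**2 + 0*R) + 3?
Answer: 756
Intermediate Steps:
l(A, f) = 2*f
d(R) = 3 + R**2 (d(R) = (R**2 + 0) + 3 = R**2 + 3 = 3 + R**2)
(d(-3 + 1) + (l(6, 2) + 0)*5)*28 = ((3 + (-3 + 1)**2) + (2*2 + 0)*5)*28 = ((3 + (-2)**2) + (4 + 0)*5)*28 = ((3 + 4) + 4*5)*28 = (7 + 20)*28 = 27*28 = 756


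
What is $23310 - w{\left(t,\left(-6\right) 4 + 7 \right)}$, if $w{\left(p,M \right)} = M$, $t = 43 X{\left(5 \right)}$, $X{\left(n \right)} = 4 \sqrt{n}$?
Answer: $23327$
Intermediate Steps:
$t = 172 \sqrt{5}$ ($t = 43 \cdot 4 \sqrt{5} = 172 \sqrt{5} \approx 384.6$)
$23310 - w{\left(t,\left(-6\right) 4 + 7 \right)} = 23310 - \left(\left(-6\right) 4 + 7\right) = 23310 - \left(-24 + 7\right) = 23310 - -17 = 23310 + 17 = 23327$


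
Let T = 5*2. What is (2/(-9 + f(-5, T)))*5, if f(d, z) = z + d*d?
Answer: 5/13 ≈ 0.38462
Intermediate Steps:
T = 10
f(d, z) = z + d**2
(2/(-9 + f(-5, T)))*5 = (2/(-9 + (10 + (-5)**2)))*5 = (2/(-9 + (10 + 25)))*5 = (2/(-9 + 35))*5 = (2/26)*5 = (2*(1/26))*5 = (1/13)*5 = 5/13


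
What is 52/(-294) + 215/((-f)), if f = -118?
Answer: 28537/17346 ≈ 1.6452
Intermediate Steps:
52/(-294) + 215/((-f)) = 52/(-294) + 215/((-1*(-118))) = 52*(-1/294) + 215/118 = -26/147 + 215*(1/118) = -26/147 + 215/118 = 28537/17346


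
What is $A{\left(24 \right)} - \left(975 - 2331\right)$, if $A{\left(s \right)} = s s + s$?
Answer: $1956$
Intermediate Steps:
$A{\left(s \right)} = s + s^{2}$ ($A{\left(s \right)} = s^{2} + s = s + s^{2}$)
$A{\left(24 \right)} - \left(975 - 2331\right) = 24 \left(1 + 24\right) - \left(975 - 2331\right) = 24 \cdot 25 - \left(975 - 2331\right) = 600 - -1356 = 600 + 1356 = 1956$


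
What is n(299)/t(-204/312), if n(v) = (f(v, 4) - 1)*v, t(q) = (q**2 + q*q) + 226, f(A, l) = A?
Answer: 30116476/76677 ≈ 392.77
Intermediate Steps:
t(q) = 226 + 2*q**2 (t(q) = (q**2 + q**2) + 226 = 2*q**2 + 226 = 226 + 2*q**2)
n(v) = v*(-1 + v) (n(v) = (v - 1)*v = (-1 + v)*v = v*(-1 + v))
n(299)/t(-204/312) = (299*(-1 + 299))/(226 + 2*(-204/312)**2) = (299*298)/(226 + 2*(-204*1/312)**2) = 89102/(226 + 2*(-17/26)**2) = 89102/(226 + 2*(289/676)) = 89102/(226 + 289/338) = 89102/(76677/338) = 89102*(338/76677) = 30116476/76677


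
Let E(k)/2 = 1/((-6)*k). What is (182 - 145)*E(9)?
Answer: -37/27 ≈ -1.3704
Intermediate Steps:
E(k) = -1/(3*k) (E(k) = 2*(1/((-6)*k)) = 2*(-1/(6*k)) = -1/(3*k))
(182 - 145)*E(9) = (182 - 145)*(-1/3/9) = 37*(-1/3*1/9) = 37*(-1/27) = -37/27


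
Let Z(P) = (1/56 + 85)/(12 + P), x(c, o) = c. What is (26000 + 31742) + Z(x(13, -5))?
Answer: 80843561/1400 ≈ 57745.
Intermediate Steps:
Z(P) = 4761/(56*(12 + P)) (Z(P) = (1/56 + 85)/(12 + P) = 4761/(56*(12 + P)))
(26000 + 31742) + Z(x(13, -5)) = (26000 + 31742) + 4761/(56*(12 + 13)) = 57742 + (4761/56)/25 = 57742 + (4761/56)*(1/25) = 57742 + 4761/1400 = 80843561/1400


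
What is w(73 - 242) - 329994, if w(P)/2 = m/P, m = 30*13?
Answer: -4289982/13 ≈ -3.3000e+5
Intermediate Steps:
m = 390
w(P) = 780/P (w(P) = 2*(390/P) = 780/P)
w(73 - 242) - 329994 = 780/(73 - 242) - 329994 = 780/(-169) - 329994 = 780*(-1/169) - 329994 = -60/13 - 329994 = -4289982/13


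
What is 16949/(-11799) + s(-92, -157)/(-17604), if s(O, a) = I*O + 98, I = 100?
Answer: -3536587/3846474 ≈ -0.91944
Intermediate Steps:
s(O, a) = 98 + 100*O (s(O, a) = 100*O + 98 = 98 + 100*O)
16949/(-11799) + s(-92, -157)/(-17604) = 16949/(-11799) + (98 + 100*(-92))/(-17604) = 16949*(-1/11799) + (98 - 9200)*(-1/17604) = -16949/11799 - 9102*(-1/17604) = -16949/11799 + 1517/2934 = -3536587/3846474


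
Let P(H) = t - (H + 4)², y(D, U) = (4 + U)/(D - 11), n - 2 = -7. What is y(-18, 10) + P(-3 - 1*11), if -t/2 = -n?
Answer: -3204/29 ≈ -110.48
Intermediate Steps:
n = -5 (n = 2 - 7 = -5)
t = -10 (t = -(-2)*(-5) = -2*5 = -10)
y(D, U) = (4 + U)/(-11 + D)
P(H) = -10 - (4 + H)² (P(H) = -10 - (H + 4)² = -10 - (4 + H)²)
y(-18, 10) + P(-3 - 1*11) = (4 + 10)/(-11 - 18) + (-10 - (4 + (-3 - 1*11))²) = 14/(-29) + (-10 - (4 + (-3 - 11))²) = -1/29*14 + (-10 - (4 - 14)²) = -14/29 + (-10 - 1*(-10)²) = -14/29 + (-10 - 1*100) = -14/29 + (-10 - 100) = -14/29 - 110 = -3204/29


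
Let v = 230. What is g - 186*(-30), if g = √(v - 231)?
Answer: 5580 + I ≈ 5580.0 + 1.0*I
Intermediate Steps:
g = I (g = √(230 - 231) = √(-1) = I ≈ 1.0*I)
g - 186*(-30) = I - 186*(-30) = I + 5580 = 5580 + I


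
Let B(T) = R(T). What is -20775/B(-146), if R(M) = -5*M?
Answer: -4155/146 ≈ -28.459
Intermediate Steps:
B(T) = -5*T
-20775/B(-146) = -20775/((-5*(-146))) = -20775/730 = -20775*1/730 = -4155/146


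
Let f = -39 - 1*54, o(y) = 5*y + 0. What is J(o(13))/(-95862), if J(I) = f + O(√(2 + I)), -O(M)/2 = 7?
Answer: 107/95862 ≈ 0.0011162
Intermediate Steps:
O(M) = -14 (O(M) = -2*7 = -14)
o(y) = 5*y
f = -93 (f = -39 - 54 = -93)
J(I) = -107 (J(I) = -93 - 14 = -107)
J(o(13))/(-95862) = -107/(-95862) = -107*(-1/95862) = 107/95862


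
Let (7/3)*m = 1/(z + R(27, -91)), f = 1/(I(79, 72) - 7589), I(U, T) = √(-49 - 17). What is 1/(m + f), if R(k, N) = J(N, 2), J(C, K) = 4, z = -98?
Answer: -116974320134/548731219 + 432964*I*√66/548731219 ≈ -213.17 + 0.0064101*I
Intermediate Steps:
I(U, T) = I*√66 (I(U, T) = √(-66) = I*√66)
R(k, N) = 4
f = 1/(-7589 + I*√66) (f = 1/(I*√66 - 7589) = 1/(-7589 + I*√66) ≈ -0.00013177 - 1.41e-7*I)
m = -3/658 (m = 3/(7*(-98 + 4)) = (3/7)/(-94) = (3/7)*(-1/94) = -3/658 ≈ -0.0045593)
1/(m + f) = 1/(-3/658 + (-7589/57592987 - I*√66/57592987)) = 1/(-177772523/37896185446 - I*√66/57592987)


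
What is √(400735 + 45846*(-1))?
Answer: √354889 ≈ 595.73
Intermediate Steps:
√(400735 + 45846*(-1)) = √(400735 - 45846) = √354889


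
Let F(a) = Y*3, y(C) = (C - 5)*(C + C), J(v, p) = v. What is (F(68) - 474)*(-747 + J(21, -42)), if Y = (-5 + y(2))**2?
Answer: -285318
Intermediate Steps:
y(C) = 2*C*(-5 + C) (y(C) = (-5 + C)*(2*C) = 2*C*(-5 + C))
Y = 289 (Y = (-5 + 2*2*(-5 + 2))**2 = (-5 + 2*2*(-3))**2 = (-5 - 12)**2 = (-17)**2 = 289)
F(a) = 867 (F(a) = 289*3 = 867)
(F(68) - 474)*(-747 + J(21, -42)) = (867 - 474)*(-747 + 21) = 393*(-726) = -285318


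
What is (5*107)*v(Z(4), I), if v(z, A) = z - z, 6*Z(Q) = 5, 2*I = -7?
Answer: 0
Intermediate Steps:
I = -7/2 (I = (1/2)*(-7) = -7/2 ≈ -3.5000)
Z(Q) = 5/6 (Z(Q) = (1/6)*5 = 5/6)
v(z, A) = 0
(5*107)*v(Z(4), I) = (5*107)*0 = 535*0 = 0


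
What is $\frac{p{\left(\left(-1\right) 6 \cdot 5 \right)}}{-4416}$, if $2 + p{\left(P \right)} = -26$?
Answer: $\frac{7}{1104} \approx 0.0063406$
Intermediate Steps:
$p{\left(P \right)} = -28$ ($p{\left(P \right)} = -2 - 26 = -28$)
$\frac{p{\left(\left(-1\right) 6 \cdot 5 \right)}}{-4416} = - \frac{28}{-4416} = \left(-28\right) \left(- \frac{1}{4416}\right) = \frac{7}{1104}$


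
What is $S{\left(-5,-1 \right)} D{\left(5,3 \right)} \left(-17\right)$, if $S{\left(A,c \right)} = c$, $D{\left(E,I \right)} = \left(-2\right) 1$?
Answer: $-34$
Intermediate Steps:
$D{\left(E,I \right)} = -2$
$S{\left(-5,-1 \right)} D{\left(5,3 \right)} \left(-17\right) = \left(-1\right) \left(-2\right) \left(-17\right) = 2 \left(-17\right) = -34$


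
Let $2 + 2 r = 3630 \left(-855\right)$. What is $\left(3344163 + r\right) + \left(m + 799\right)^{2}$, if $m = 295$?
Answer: $2989173$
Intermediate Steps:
$r = -1551826$ ($r = -1 + \frac{3630 \left(-855\right)}{2} = -1 + \frac{1}{2} \left(-3103650\right) = -1 - 1551825 = -1551826$)
$\left(3344163 + r\right) + \left(m + 799\right)^{2} = \left(3344163 - 1551826\right) + \left(295 + 799\right)^{2} = 1792337 + 1094^{2} = 1792337 + 1196836 = 2989173$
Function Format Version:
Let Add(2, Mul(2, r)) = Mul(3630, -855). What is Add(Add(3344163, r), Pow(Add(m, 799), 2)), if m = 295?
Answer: 2989173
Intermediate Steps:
r = -1551826 (r = Add(-1, Mul(Rational(1, 2), Mul(3630, -855))) = Add(-1, Mul(Rational(1, 2), -3103650)) = Add(-1, -1551825) = -1551826)
Add(Add(3344163, r), Pow(Add(m, 799), 2)) = Add(Add(3344163, -1551826), Pow(Add(295, 799), 2)) = Add(1792337, Pow(1094, 2)) = Add(1792337, 1196836) = 2989173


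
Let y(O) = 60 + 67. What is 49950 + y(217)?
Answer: 50077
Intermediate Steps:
y(O) = 127
49950 + y(217) = 49950 + 127 = 50077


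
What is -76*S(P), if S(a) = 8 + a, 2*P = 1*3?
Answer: -722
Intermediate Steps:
P = 3/2 (P = (1*3)/2 = (½)*3 = 3/2 ≈ 1.5000)
-76*S(P) = -76*(8 + 3/2) = -76*19/2 = -722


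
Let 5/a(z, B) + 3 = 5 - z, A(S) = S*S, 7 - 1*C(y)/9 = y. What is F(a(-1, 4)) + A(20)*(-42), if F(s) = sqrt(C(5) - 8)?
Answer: -16800 + sqrt(10) ≈ -16797.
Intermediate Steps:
C(y) = 63 - 9*y
A(S) = S**2
a(z, B) = 5/(2 - z) (a(z, B) = 5/(-3 + (5 - z)) = 5/(2 - z))
F(s) = sqrt(10) (F(s) = sqrt((63 - 9*5) - 8) = sqrt((63 - 45) - 8) = sqrt(18 - 8) = sqrt(10))
F(a(-1, 4)) + A(20)*(-42) = sqrt(10) + 20**2*(-42) = sqrt(10) + 400*(-42) = sqrt(10) - 16800 = -16800 + sqrt(10)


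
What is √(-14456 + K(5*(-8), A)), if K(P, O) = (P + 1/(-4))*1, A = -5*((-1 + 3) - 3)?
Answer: I*√57985/2 ≈ 120.4*I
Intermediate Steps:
A = 5 (A = -5*(2 - 3) = -5*(-1) = 5)
K(P, O) = -¼ + P (K(P, O) = (P - ¼)*1 = (-¼ + P)*1 = -¼ + P)
√(-14456 + K(5*(-8), A)) = √(-14456 + (-¼ + 5*(-8))) = √(-14456 + (-¼ - 40)) = √(-14456 - 161/4) = √(-57985/4) = I*√57985/2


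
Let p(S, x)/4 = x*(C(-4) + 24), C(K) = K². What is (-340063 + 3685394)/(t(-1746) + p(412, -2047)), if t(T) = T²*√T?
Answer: -34239462785/507077207002793 - 7648721309097*I*√194/4056617656022344 ≈ -6.7523e-5 - 0.026262*I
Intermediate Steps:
t(T) = T^(5/2)
p(S, x) = 160*x (p(S, x) = 4*(x*((-4)² + 24)) = 4*(x*(16 + 24)) = 4*(x*40) = 4*(40*x) = 160*x)
(-340063 + 3685394)/(t(-1746) + p(412, -2047)) = (-340063 + 3685394)/((-1746)^(5/2) + 160*(-2047)) = 3345331/(9145548*I*√194 - 327520) = 3345331/(-327520 + 9145548*I*√194)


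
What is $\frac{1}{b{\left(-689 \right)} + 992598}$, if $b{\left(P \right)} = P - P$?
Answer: $\frac{1}{992598} \approx 1.0075 \cdot 10^{-6}$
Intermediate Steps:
$b{\left(P \right)} = 0$
$\frac{1}{b{\left(-689 \right)} + 992598} = \frac{1}{0 + 992598} = \frac{1}{992598}$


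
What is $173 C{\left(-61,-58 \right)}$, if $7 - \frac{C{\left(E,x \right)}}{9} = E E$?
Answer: $-5782698$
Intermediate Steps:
$C{\left(E,x \right)} = 63 - 9 E^{2}$ ($C{\left(E,x \right)} = 63 - 9 E E = 63 - 9 E^{2}$)
$173 C{\left(-61,-58 \right)} = 173 \left(63 - 9 \left(-61\right)^{2}\right) = 173 \left(63 - 33489\right) = 173 \left(-33426\right) = -5782698$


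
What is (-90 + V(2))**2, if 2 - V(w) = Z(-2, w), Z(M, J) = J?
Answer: 8100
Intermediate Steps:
V(w) = 2 - w
(-90 + V(2))**2 = (-90 + (2 - 1*2))**2 = (-90 + (2 - 2))**2 = (-90 + 0)**2 = (-90)**2 = 8100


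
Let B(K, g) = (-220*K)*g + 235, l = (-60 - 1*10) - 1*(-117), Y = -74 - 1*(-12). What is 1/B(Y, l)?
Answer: 1/641315 ≈ 1.5593e-6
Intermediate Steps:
Y = -62 (Y = -74 + 12 = -62)
l = 47 (l = (-60 - 10) + 117 = -70 + 117 = 47)
B(K, g) = 235 - 220*K*g (B(K, g) = -220*K*g + 235 = 235 - 220*K*g)
1/B(Y, l) = 1/(235 - 220*(-62)*47) = 1/(235 + 641080) = 1/641315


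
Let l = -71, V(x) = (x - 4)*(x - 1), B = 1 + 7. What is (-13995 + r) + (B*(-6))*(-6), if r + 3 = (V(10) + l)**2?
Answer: -13421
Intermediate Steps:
B = 8
V(x) = (-1 + x)*(-4 + x) (V(x) = (-4 + x)*(-1 + x) = (-1 + x)*(-4 + x))
r = 286 (r = -3 + ((4 + 10**2 - 5*10) - 71)**2 = -3 + ((4 + 100 - 50) - 71)**2 = -3 + (54 - 71)**2 = -3 + (-17)**2 = -3 + 289 = 286)
(-13995 + r) + (B*(-6))*(-6) = (-13995 + 286) + (8*(-6))*(-6) = -13709 - 48*(-6) = -13709 + 288 = -13421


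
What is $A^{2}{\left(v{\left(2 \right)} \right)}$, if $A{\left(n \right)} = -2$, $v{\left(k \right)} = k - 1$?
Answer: $4$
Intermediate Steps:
$v{\left(k \right)} = -1 + k$ ($v{\left(k \right)} = k - 1 = -1 + k$)
$A^{2}{\left(v{\left(2 \right)} \right)} = \left(-2\right)^{2} = 4$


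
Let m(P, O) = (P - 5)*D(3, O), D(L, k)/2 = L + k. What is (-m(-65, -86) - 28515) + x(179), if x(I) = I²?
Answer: -8094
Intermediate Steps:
D(L, k) = 2*L + 2*k (D(L, k) = 2*(L + k) = 2*L + 2*k)
m(P, O) = (-5 + P)*(6 + 2*O) (m(P, O) = (P - 5)*(2*3 + 2*O) = (-5 + P)*(6 + 2*O))
(-m(-65, -86) - 28515) + x(179) = (-2*(-5 - 65)*(3 - 86) - 28515) + 179² = (-2*(-70)*(-83) - 28515) + 32041 = (-1*11620 - 28515) + 32041 = (-11620 - 28515) + 32041 = -40135 + 32041 = -8094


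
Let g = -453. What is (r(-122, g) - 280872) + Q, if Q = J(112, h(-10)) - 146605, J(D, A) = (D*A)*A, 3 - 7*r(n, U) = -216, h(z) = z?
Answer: -2913720/7 ≈ -4.1625e+5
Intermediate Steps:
r(n, U) = 219/7 (r(n, U) = 3/7 - ⅐*(-216) = 3/7 + 216/7 = 219/7)
J(D, A) = D*A² (J(D, A) = (A*D)*A = D*A²)
Q = -135405 (Q = 112*(-10)² - 146605 = 112*100 - 146605 = 11200 - 146605 = -135405)
(r(-122, g) - 280872) + Q = (219/7 - 280872) - 135405 = -1965885/7 - 135405 = -2913720/7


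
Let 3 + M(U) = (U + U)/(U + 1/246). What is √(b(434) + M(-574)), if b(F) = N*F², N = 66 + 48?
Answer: √428126526973373253/141203 ≈ 4633.9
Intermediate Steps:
N = 114
b(F) = 114*F²
M(U) = -3 + 2*U/(1/246 + U) (M(U) = -3 + (U + U)/(U + 1/246) = -3 + (2*U)/(U + 1/246) = -3 + (2*U)/(1/246 + U) = -3 + 2*U/(1/246 + U))
√(b(434) + M(-574)) = √(114*434² + 3*(-1 - 82*(-574))/(1 + 246*(-574))) = √(114*188356 + 3*(-1 + 47068)/(1 - 141204)) = √(21472584 + 3*47067/(-141203)) = √(21472584 + 3*(-1/141203)*47067) = √(21472584 - 141201/141203) = √(3031993137351/141203) = √428126526973373253/141203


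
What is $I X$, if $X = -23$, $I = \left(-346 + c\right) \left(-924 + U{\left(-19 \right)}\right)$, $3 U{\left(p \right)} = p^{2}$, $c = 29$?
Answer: $- \frac{17578601}{3} \approx -5.8595 \cdot 10^{6}$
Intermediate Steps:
$U{\left(p \right)} = \frac{p^{2}}{3}$
$I = \frac{764287}{3}$ ($I = \left(-346 + 29\right) \left(-924 + \frac{\left(-19\right)^{2}}{3}\right) = - 317 \left(-924 + \frac{1}{3} \cdot 361\right) = - 317 \left(-924 + \frac{361}{3}\right) = \left(-317\right) \left(- \frac{2411}{3}\right) = \frac{764287}{3} \approx 2.5476 \cdot 10^{5}$)
$I X = \frac{764287}{3} \left(-23\right) = - \frac{17578601}{3}$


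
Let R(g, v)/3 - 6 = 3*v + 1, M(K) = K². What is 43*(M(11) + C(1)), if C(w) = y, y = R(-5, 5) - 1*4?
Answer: 7869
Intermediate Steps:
R(g, v) = 21 + 9*v (R(g, v) = 18 + 3*(3*v + 1) = 18 + 3*(1 + 3*v) = 18 + (3 + 9*v) = 21 + 9*v)
y = 62 (y = (21 + 9*5) - 1*4 = (21 + 45) - 4 = 66 - 4 = 62)
C(w) = 62
43*(M(11) + C(1)) = 43*(11² + 62) = 43*(121 + 62) = 43*183 = 7869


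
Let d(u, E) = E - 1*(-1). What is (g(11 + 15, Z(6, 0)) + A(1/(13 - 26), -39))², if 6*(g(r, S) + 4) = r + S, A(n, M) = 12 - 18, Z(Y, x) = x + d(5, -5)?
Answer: 361/9 ≈ 40.111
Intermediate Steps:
d(u, E) = 1 + E (d(u, E) = E + 1 = 1 + E)
Z(Y, x) = -4 + x (Z(Y, x) = x + (1 - 5) = x - 4 = -4 + x)
A(n, M) = -6
g(r, S) = -4 + S/6 + r/6 (g(r, S) = -4 + (r + S)/6 = -4 + (S + r)/6 = -4 + (S/6 + r/6) = -4 + S/6 + r/6)
(g(11 + 15, Z(6, 0)) + A(1/(13 - 26), -39))² = ((-4 + (-4 + 0)/6 + (11 + 15)/6) - 6)² = ((-4 + (⅙)*(-4) + (⅙)*26) - 6)² = ((-4 - ⅔ + 13/3) - 6)² = (-⅓ - 6)² = (-19/3)² = 361/9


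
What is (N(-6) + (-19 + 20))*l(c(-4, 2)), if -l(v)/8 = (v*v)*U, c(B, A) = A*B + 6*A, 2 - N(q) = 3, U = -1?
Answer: 0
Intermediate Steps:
N(q) = -1 (N(q) = 2 - 1*3 = 2 - 3 = -1)
c(B, A) = 6*A + A*B
l(v) = 8*v**2 (l(v) = -8*v*v*(-1) = -8*v**2*(-1) = -(-8)*v**2 = 8*v**2)
(N(-6) + (-19 + 20))*l(c(-4, 2)) = (-1 + (-19 + 20))*(8*(2*(6 - 4))**2) = (-1 + 1)*(8*(2*2)**2) = 0*(8*4**2) = 0*(8*16) = 0*128 = 0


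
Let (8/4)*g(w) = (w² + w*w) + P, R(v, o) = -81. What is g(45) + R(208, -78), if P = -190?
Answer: 1849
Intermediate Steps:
g(w) = -95 + w² (g(w) = ((w² + w*w) - 190)/2 = ((w² + w²) - 190)/2 = (2*w² - 190)/2 = (-190 + 2*w²)/2 = -95 + w²)
g(45) + R(208, -78) = (-95 + 45²) - 81 = (-95 + 2025) - 81 = 1930 - 81 = 1849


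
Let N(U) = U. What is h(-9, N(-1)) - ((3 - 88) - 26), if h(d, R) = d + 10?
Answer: 112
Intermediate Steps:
h(d, R) = 10 + d
h(-9, N(-1)) - ((3 - 88) - 26) = (10 - 9) - ((3 - 88) - 26) = 1 - (-85 - 26) = 1 - 1*(-111) = 1 + 111 = 112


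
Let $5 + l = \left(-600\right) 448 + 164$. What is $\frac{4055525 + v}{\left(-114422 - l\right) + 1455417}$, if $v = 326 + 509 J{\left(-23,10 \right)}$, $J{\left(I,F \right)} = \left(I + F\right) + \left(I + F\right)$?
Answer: $\frac{4042617}{1609636} \approx 2.5115$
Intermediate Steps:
$J{\left(I,F \right)} = 2 F + 2 I$ ($J{\left(I,F \right)} = \left(F + I\right) + \left(F + I\right) = 2 F + 2 I$)
$l = -268641$ ($l = -5 + \left(\left(-600\right) 448 + 164\right) = -5 + \left(-268800 + 164\right) = -5 - 268636 = -268641$)
$v = -12908$ ($v = 326 + 509 \left(2 \cdot 10 + 2 \left(-23\right)\right) = 326 + 509 \left(20 - 46\right) = 326 + 509 \left(-26\right) = 326 - 13234 = -12908$)
$\frac{4055525 + v}{\left(-114422 - l\right) + 1455417} = \frac{4055525 - 12908}{\left(-114422 - -268641\right) + 1455417} = \frac{4042617}{\left(-114422 + 268641\right) + 1455417} = \frac{4042617}{154219 + 1455417} = \frac{4042617}{1609636}$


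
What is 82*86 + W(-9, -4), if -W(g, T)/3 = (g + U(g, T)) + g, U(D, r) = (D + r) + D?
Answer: 7172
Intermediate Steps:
U(D, r) = r + 2*D
W(g, T) = -12*g - 3*T (W(g, T) = -3*((g + (T + 2*g)) + g) = -3*((T + 3*g) + g) = -3*(T + 4*g) = -12*g - 3*T)
82*86 + W(-9, -4) = 82*86 + (-12*(-9) - 3*(-4)) = 7052 + (108 + 12) = 7052 + 120 = 7172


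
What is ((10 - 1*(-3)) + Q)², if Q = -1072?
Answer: 1121481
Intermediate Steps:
((10 - 1*(-3)) + Q)² = ((10 - 1*(-3)) - 1072)² = ((10 + 3) - 1072)² = (13 - 1072)² = (-1059)² = 1121481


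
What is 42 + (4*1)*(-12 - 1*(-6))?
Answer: 18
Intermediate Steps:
42 + (4*1)*(-12 - 1*(-6)) = 42 + 4*(-12 + 6) = 42 + 4*(-6) = 42 - 24 = 18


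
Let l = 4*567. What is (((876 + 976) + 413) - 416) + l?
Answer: 4117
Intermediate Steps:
l = 2268
(((876 + 976) + 413) - 416) + l = (((876 + 976) + 413) - 416) + 2268 = ((1852 + 413) - 416) + 2268 = (2265 - 416) + 2268 = 1849 + 2268 = 4117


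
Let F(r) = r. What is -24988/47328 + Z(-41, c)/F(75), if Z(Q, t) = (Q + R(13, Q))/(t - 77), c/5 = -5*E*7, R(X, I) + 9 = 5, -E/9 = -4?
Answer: -199150099/377263320 ≈ -0.52788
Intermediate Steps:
E = 36 (E = -9*(-4) = 36)
R(X, I) = -4 (R(X, I) = -9 + 5 = -4)
c = -6300 (c = 5*(-5*36*7) = 5*(-180*7) = 5*(-1260) = -6300)
Z(Q, t) = (-4 + Q)/(-77 + t) (Z(Q, t) = (Q - 4)/(t - 77) = (-4 + Q)/(-77 + t))
-24988/47328 + Z(-41, c)/F(75) = -24988/47328 + ((-4 - 41)/(-77 - 6300))/75 = -24988*1/47328 + (-45/(-6377))*(1/75) = -6247/11832 - 1/6377*(-45)*(1/75) = -6247/11832 + (45/6377)*(1/75) = -6247/11832 + 3/31885 = -199150099/377263320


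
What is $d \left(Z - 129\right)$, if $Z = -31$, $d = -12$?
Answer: $1920$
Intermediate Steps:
$d \left(Z - 129\right) = - 12 \left(-31 - 129\right) = \left(-12\right) \left(-160\right) = 1920$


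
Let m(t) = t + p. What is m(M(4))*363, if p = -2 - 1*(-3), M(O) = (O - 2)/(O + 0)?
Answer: 1089/2 ≈ 544.50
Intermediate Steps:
M(O) = (-2 + O)/O
p = 1 (p = -2 + 3 = 1)
m(t) = 1 + t (m(t) = t + 1 = 1 + t)
m(M(4))*363 = (1 + (-2 + 4)/4)*363 = (1 + (¼)*2)*363 = (1 + ½)*363 = (3/2)*363 = 1089/2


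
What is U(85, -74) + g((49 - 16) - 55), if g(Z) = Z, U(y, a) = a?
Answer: -96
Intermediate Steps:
U(85, -74) + g((49 - 16) - 55) = -74 + ((49 - 16) - 55) = -74 + (33 - 55) = -74 - 22 = -96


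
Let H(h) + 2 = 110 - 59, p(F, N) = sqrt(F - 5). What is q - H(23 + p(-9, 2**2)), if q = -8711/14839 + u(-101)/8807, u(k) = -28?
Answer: -6480799846/130687073 ≈ -49.590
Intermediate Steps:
p(F, N) = sqrt(-5 + F)
H(h) = 49 (H(h) = -2 + (110 - 59) = -2 + 51 = 49)
q = -77133269/130687073 (q = -8711/14839 - 28/8807 = -77133269/130687073 ≈ -0.59021)
q - H(23 + p(-9, 2**2)) = -77133269/130687073 - 1*49 = -77133269/130687073 - 49 = -6480799846/130687073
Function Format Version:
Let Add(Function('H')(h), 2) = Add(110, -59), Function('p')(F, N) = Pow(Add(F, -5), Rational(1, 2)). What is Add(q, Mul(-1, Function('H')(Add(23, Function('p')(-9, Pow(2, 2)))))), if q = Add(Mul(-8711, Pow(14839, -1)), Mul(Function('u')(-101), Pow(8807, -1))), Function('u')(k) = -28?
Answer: Rational(-6480799846, 130687073) ≈ -49.590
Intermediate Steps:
Function('p')(F, N) = Pow(Add(-5, F), Rational(1, 2))
Function('H')(h) = 49 (Function('H')(h) = Add(-2, Add(110, -59)) = Add(-2, 51) = 49)
q = Rational(-77133269, 130687073) (q = Add(Mul(-8711, Pow(14839, -1)), Mul(-28, Pow(8807, -1))) = Add(Mul(-8711, Rational(1, 14839)), Mul(-28, Rational(1, 8807))) = Add(Rational(-8711, 14839), Rational(-28, 8807)) = Rational(-77133269, 130687073) ≈ -0.59021)
Add(q, Mul(-1, Function('H')(Add(23, Function('p')(-9, Pow(2, 2)))))) = Add(Rational(-77133269, 130687073), Mul(-1, 49)) = Add(Rational(-77133269, 130687073), -49) = Rational(-6480799846, 130687073)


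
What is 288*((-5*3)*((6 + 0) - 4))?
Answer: -8640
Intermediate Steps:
288*((-5*3)*((6 + 0) - 4)) = 288*(-15*(6 - 4)) = 288*(-15*2) = 288*(-30) = -8640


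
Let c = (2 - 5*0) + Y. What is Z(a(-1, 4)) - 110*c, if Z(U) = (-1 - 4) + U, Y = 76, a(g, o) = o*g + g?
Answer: -8590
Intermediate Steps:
a(g, o) = g + g*o (a(g, o) = g*o + g = g + g*o)
Z(U) = -5 + U
c = 78 (c = (2 - 5*0) + 76 = (2 + 0) + 76 = 2 + 76 = 78)
Z(a(-1, 4)) - 110*c = (-5 - (1 + 4)) - 110*78 = (-5 - 1*5) - 8580 = (-5 - 5) - 8580 = -10 - 8580 = -8590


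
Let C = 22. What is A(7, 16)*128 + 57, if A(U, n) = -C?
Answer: -2759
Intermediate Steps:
A(U, n) = -22 (A(U, n) = -1*22 = -22)
A(7, 16)*128 + 57 = -22*128 + 57 = -2816 + 57 = -2759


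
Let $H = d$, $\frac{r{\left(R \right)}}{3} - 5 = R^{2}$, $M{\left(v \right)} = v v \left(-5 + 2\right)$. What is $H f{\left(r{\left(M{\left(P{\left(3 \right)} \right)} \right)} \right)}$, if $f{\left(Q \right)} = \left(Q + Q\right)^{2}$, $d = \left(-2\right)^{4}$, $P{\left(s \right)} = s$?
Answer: $310323456$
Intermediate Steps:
$M{\left(v \right)} = - 3 v^{2}$ ($M{\left(v \right)} = v^{2} \left(-3\right) = - 3 v^{2}$)
$d = 16$
$r{\left(R \right)} = 15 + 3 R^{2}$
$H = 16$
$f{\left(Q \right)} = 4 Q^{2}$ ($f{\left(Q \right)} = \left(2 Q\right)^{2} = 4 Q^{2}$)
$H f{\left(r{\left(M{\left(P{\left(3 \right)} \right)} \right)} \right)} = 16 \cdot 4 \left(15 + 3 \left(- 3 \cdot 3^{2}\right)^{2}\right)^{2} = 16 \cdot 4 \left(15 + 3 \left(\left(-3\right) 9\right)^{2}\right)^{2} = 16 \cdot 4 \left(15 + 3 \left(-27\right)^{2}\right)^{2} = 16 \cdot 4 \left(15 + 3 \cdot 729\right)^{2} = 16 \cdot 4 \left(15 + 2187\right)^{2} = 16 \cdot 4 \cdot 2202^{2} = 16 \cdot 4 \cdot 4848804 = 16 \cdot 19395216 = 310323456$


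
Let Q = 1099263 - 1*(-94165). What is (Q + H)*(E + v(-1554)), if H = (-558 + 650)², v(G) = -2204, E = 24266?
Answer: 26516141304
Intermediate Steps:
H = 8464 (H = 92² = 8464)
Q = 1193428 (Q = 1099263 + 94165 = 1193428)
(Q + H)*(E + v(-1554)) = (1193428 + 8464)*(24266 - 2204) = 1201892*22062 = 26516141304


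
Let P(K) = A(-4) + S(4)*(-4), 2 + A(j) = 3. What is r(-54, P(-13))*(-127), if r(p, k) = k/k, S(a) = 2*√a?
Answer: -127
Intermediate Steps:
A(j) = 1 (A(j) = -2 + 3 = 1)
P(K) = -15 (P(K) = 1 + (2*√4)*(-4) = 1 + (2*2)*(-4) = 1 + 4*(-4) = 1 - 16 = -15)
r(p, k) = 1
r(-54, P(-13))*(-127) = 1*(-127) = -127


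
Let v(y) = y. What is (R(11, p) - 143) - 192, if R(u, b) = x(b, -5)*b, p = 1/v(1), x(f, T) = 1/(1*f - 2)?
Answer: -336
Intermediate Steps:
x(f, T) = 1/(-2 + f) (x(f, T) = 1/(f - 2) = 1/(-2 + f))
p = 1 (p = 1/1 = 1)
R(u, b) = b/(-2 + b)
(R(11, p) - 143) - 192 = (1/(-2 + 1) - 143) - 192 = (1/(-1) - 143) - 192 = (1*(-1) - 143) - 192 = (-1 - 143) - 192 = -144 - 192 = -336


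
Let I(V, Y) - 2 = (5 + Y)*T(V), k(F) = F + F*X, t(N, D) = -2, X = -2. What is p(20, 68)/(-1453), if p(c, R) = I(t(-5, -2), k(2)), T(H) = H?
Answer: 4/1453 ≈ 0.0027529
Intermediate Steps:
k(F) = -F (k(F) = F + F*(-2) = F - 2*F = -F)
I(V, Y) = 2 + V*(5 + Y) (I(V, Y) = 2 + (5 + Y)*V = 2 + V*(5 + Y))
p(c, R) = -4 (p(c, R) = 2 + 5*(-2) - (-2)*2 = 2 - 10 - 2*(-2) = 2 - 10 + 4 = -4)
p(20, 68)/(-1453) = -4/(-1453) = -4*(-1/1453) = 4/1453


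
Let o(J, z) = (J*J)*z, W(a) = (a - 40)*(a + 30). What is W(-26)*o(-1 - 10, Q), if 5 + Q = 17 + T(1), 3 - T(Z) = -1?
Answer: -511104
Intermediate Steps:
T(Z) = 4 (T(Z) = 3 - 1*(-1) = 3 + 1 = 4)
W(a) = (-40 + a)*(30 + a)
Q = 16 (Q = -5 + (17 + 4) = -5 + 21 = 16)
o(J, z) = z*J² (o(J, z) = J²*z = z*J²)
W(-26)*o(-1 - 10, Q) = (-1200 + (-26)² - 10*(-26))*(16*(-1 - 10)²) = (-1200 + 676 + 260)*(16*(-11)²) = -4224*121 = -264*1936 = -511104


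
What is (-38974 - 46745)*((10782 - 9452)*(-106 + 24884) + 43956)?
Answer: -2828615222424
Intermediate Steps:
(-38974 - 46745)*((10782 - 9452)*(-106 + 24884) + 43956) = -85719*(1330*24778 + 43956) = -85719*(32954740 + 43956) = -85719*32998696 = -2828615222424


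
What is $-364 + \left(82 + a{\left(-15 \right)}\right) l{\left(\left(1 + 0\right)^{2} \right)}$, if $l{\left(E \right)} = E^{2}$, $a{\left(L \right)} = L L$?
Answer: $-57$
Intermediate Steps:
$a{\left(L \right)} = L^{2}$
$-364 + \left(82 + a{\left(-15 \right)}\right) l{\left(\left(1 + 0\right)^{2} \right)} = -364 + \left(82 + \left(-15\right)^{2}\right) \left(\left(1 + 0\right)^{2}\right)^{2} = -364 + \left(82 + 225\right) \left(1^{2}\right)^{2} = -364 + 307 \cdot 1^{2} = -364 + 307 \cdot 1 = -364 + 307 = -57$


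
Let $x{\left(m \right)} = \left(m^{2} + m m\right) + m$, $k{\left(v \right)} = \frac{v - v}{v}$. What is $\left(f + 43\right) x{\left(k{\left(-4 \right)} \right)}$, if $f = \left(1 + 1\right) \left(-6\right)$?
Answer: $0$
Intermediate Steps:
$k{\left(v \right)} = 0$ ($k{\left(v \right)} = \frac{0}{v} = 0$)
$f = -12$ ($f = 2 \left(-6\right) = -12$)
$x{\left(m \right)} = m + 2 m^{2}$ ($x{\left(m \right)} = \left(m^{2} + m^{2}\right) + m = 2 m^{2} + m = m + 2 m^{2}$)
$\left(f + 43\right) x{\left(k{\left(-4 \right)} \right)} = \left(-12 + 43\right) 0 \left(1 + 2 \cdot 0\right) = 31 \cdot 0 \left(1 + 0\right) = 31 \cdot 0 \cdot 1 = 31 \cdot 0 = 0$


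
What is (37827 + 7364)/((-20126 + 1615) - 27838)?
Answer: -45191/46349 ≈ -0.97502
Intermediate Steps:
(37827 + 7364)/((-20126 + 1615) - 27838) = 45191/(-18511 - 27838) = 45191/(-46349) = 45191*(-1/46349) = -45191/46349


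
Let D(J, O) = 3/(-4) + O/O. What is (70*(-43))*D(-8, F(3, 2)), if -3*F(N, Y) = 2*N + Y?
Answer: -1505/2 ≈ -752.50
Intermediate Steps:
F(N, Y) = -2*N/3 - Y/3 (F(N, Y) = -(2*N + Y)/3 = -(Y + 2*N)/3 = -2*N/3 - Y/3)
D(J, O) = 1/4 (D(J, O) = 3*(-1/4) + 1 = -3/4 + 1 = 1/4)
(70*(-43))*D(-8, F(3, 2)) = (70*(-43))*(1/4) = -3010*1/4 = -1505/2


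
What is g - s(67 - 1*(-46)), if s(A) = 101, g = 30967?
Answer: 30866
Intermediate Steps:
g - s(67 - 1*(-46)) = 30967 - 1*101 = 30967 - 101 = 30866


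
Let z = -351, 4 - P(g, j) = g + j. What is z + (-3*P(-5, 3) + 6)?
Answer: -363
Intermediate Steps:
P(g, j) = 4 - g - j (P(g, j) = 4 - (g + j) = 4 + (-g - j) = 4 - g - j)
z + (-3*P(-5, 3) + 6) = -351 + (-3*(4 - 1*(-5) - 1*3) + 6) = -351 + (-3*(4 + 5 - 3) + 6) = -351 + (-3*6 + 6) = -351 + (-18 + 6) = -351 - 12 = -363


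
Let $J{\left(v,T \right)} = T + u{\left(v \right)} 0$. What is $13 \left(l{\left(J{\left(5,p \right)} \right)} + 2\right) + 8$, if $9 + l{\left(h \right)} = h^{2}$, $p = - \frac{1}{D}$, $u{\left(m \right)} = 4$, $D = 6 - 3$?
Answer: $- \frac{734}{9} \approx -81.556$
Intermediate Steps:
$D = 3$ ($D = 6 - 3 = 3$)
$p = - \frac{1}{3} \approx -0.33333$
$J{\left(v,T \right)} = T$ ($J{\left(v,T \right)} = T + 4 \cdot 0 = T + 0 = T$)
$l{\left(h \right)} = -9 + h^{2}$
$13 \left(l{\left(J{\left(5,p \right)} \right)} + 2\right) + 8 = 13 \left(\left(-9 + \left(- \frac{1}{3}\right)^{2}\right) + 2\right) + 8 = 13 \left(\left(-9 + \frac{1}{9}\right) + 2\right) + 8 = 13 \left(- \frac{80}{9} + 2\right) + 8 = 13 \left(- \frac{62}{9}\right) + 8 = - \frac{806}{9} + 8 = - \frac{734}{9}$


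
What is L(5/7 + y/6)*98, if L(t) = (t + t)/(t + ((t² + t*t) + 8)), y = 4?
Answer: 119364/5819 ≈ 20.513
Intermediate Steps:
L(t) = 2*t/(8 + t + 2*t²) (L(t) = (2*t)/(t + ((t² + t²) + 8)) = (2*t)/(t + (2*t² + 8)) = (2*t)/(t + (8 + 2*t²)) = (2*t)/(8 + t + 2*t²) = 2*t/(8 + t + 2*t²))
L(5/7 + y/6)*98 = (2*(5/7 + 4/6)/(8 + (5/7 + 4/6) + 2*(5/7 + 4/6)²))*98 = (2*(5*(⅐) + 4*(⅙))/(8 + (5*(⅐) + 4*(⅙)) + 2*(5*(⅐) + 4*(⅙))²))*98 = (2*(5/7 + ⅔)/(8 + (5/7 + ⅔) + 2*(5/7 + ⅔)²))*98 = (2*(29/21)/(8 + 29/21 + 2*(29/21)²))*98 = (2*(29/21)/(8 + 29/21 + 2*(841/441)))*98 = (2*(29/21)/(8 + 29/21 + 1682/441))*98 = (2*(29/21)/(5819/441))*98 = (2*(29/21)*(441/5819))*98 = (1218/5819)*98 = 119364/5819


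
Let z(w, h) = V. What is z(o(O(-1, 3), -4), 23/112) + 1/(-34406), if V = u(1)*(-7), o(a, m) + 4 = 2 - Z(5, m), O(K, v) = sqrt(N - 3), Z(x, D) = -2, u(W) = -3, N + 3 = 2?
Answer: 722525/34406 ≈ 21.000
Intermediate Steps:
N = -1 (N = -3 + 2 = -1)
O(K, v) = 2*I (O(K, v) = sqrt(-1 - 3) = sqrt(-4) = 2*I)
o(a, m) = 0 (o(a, m) = -4 + (2 - 1*(-2)) = -4 + (2 + 2) = -4 + 4 = 0)
V = 21 (V = -3*(-7) = 21)
z(w, h) = 21
z(o(O(-1, 3), -4), 23/112) + 1/(-34406) = 21 + 1/(-34406) = 21 - 1/34406 = 722525/34406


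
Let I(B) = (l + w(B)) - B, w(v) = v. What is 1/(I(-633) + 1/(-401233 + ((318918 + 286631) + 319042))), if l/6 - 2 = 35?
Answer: 523358/116185477 ≈ 0.0045045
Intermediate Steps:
l = 222 (l = 12 + 6*35 = 12 + 210 = 222)
I(B) = 222 (I(B) = (222 + B) - B = 222)
1/(I(-633) + 1/(-401233 + ((318918 + 286631) + 319042))) = 1/(222 + 1/(-401233 + ((318918 + 286631) + 319042))) = 1/(222 + 1/(-401233 + (605549 + 319042))) = 1/(222 + 1/(-401233 + 924591)) = 1/(222 + 1/523358) = 1/(116185477/523358) = 523358/116185477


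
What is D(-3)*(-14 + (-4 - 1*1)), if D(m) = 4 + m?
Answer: -19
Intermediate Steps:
D(-3)*(-14 + (-4 - 1*1)) = (4 - 3)*(-14 + (-4 - 1*1)) = 1*(-14 + (-4 - 1)) = 1*(-14 - 5) = 1*(-19) = -19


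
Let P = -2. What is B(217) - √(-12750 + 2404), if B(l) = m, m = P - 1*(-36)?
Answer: 34 - I*√10346 ≈ 34.0 - 101.72*I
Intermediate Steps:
m = 34 (m = -2 - 1*(-36) = -2 + 36 = 34)
B(l) = 34
B(217) - √(-12750 + 2404) = 34 - √(-12750 + 2404) = 34 - √(-10346) = 34 - I*√10346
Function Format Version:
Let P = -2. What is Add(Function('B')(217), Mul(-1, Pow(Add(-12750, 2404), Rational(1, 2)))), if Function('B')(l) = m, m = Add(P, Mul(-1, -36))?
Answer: Add(34, Mul(-1, I, Pow(10346, Rational(1, 2)))) ≈ Add(34.000, Mul(-101.72, I))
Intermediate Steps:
m = 34 (m = Add(-2, Mul(-1, -36)) = Add(-2, 36) = 34)
Function('B')(l) = 34
Add(Function('B')(217), Mul(-1, Pow(Add(-12750, 2404), Rational(1, 2)))) = Add(34, Mul(-1, Pow(Add(-12750, 2404), Rational(1, 2)))) = Add(34, Mul(-1, Pow(-10346, Rational(1, 2)))) = Add(34, Mul(-1, Mul(I, Pow(10346, Rational(1, 2))))) = Add(34, Mul(-1, I, Pow(10346, Rational(1, 2))))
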